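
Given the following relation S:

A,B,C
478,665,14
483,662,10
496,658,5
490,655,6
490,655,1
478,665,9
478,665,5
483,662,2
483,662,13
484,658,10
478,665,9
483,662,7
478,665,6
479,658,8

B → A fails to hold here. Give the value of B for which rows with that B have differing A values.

B=665: 5 rows → A = 478, 478, 478, 478, 478 ✓
B=662: 4 rows → A = 483, 483, 483, 483 ✓
B=658: 3 rows → A takes values {496, 484, 479} — violation
B=655: 2 rows → A = 490, 490 ✓
The only B value with inconsistent A is B=658.

658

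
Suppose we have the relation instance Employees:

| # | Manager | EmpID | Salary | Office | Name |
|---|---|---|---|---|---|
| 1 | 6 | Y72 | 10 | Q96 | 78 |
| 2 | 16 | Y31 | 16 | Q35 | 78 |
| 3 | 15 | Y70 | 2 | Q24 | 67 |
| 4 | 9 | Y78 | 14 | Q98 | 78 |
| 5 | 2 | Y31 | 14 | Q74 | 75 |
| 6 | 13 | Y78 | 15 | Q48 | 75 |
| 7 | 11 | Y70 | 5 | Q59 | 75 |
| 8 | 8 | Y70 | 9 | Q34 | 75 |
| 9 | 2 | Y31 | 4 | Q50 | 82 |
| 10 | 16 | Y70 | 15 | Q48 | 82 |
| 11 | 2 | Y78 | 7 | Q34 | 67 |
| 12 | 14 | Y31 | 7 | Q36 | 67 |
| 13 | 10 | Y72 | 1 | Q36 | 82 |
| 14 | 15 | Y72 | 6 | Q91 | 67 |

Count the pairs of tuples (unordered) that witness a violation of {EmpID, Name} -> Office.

(EmpID=Y70, Name=75): violating pairs (7,8) — 1 pair.

1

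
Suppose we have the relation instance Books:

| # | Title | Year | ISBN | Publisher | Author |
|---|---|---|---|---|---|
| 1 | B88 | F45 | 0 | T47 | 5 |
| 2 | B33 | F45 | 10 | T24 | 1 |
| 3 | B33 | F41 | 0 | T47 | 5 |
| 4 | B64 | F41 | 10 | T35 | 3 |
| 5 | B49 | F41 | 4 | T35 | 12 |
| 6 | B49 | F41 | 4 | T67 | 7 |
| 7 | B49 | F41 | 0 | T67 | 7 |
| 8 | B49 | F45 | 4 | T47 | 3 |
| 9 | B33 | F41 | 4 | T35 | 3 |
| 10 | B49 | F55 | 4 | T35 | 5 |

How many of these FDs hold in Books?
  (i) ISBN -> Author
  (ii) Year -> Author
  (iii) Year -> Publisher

(i) ISBN -> Author: ISBN=0: rows 1, 3, 7 → Author takes values {5, 7} — violation; ISBN=10: rows 2, 4 → Author takes values {1, 3} — violation; ISBN=4: rows 5, 6, 8, 9, 10 → Author takes values {12, 7, 3, 5} — violation — fails.
(ii) Year -> Author: Year=F45: rows 1, 2, 8 → Author takes values {5, 1, 3} — violation; Year=F41: rows 3, 4, 5, 6, 7, 9 → Author takes values {5, 3, 12, 7} — violation — fails.
(iii) Year -> Publisher: Year=F45: rows 1, 2, 8 → Publisher takes values {T47, T24} — violation; Year=F41: rows 3, 4, 5, 6, 7, 9 → Publisher takes values {T47, T35, T67} — violation — fails.
None of the 3 dependencies hold.

0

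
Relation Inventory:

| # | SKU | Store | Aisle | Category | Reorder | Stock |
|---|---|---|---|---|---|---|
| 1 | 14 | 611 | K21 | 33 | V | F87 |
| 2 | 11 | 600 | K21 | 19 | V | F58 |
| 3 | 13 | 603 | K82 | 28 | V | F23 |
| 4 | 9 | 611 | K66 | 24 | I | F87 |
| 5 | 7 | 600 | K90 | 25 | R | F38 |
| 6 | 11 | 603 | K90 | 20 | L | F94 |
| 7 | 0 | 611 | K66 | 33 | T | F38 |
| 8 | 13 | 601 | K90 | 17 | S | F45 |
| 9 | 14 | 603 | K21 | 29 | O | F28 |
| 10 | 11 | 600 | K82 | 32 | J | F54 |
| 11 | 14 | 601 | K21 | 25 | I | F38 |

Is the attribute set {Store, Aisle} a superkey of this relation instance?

No

Rows 4 and 7 have the same {Store, Aisle} value (Store=611, Aisle=K66) but are distinct tuples, so {Store, Aisle} does not determine every attribute — not a superkey.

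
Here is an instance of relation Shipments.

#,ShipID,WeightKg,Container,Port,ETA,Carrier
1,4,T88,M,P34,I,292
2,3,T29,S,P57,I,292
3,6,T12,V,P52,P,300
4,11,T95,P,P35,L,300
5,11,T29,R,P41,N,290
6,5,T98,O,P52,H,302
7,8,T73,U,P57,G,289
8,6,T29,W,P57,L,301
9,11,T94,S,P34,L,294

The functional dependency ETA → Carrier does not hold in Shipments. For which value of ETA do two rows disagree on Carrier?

L

ETA=I: rows 1, 2 → Carrier = 292, 292 ✓
ETA=P: row 3 → Carrier = 300 ✓
ETA=L: rows 4, 8, 9 → Carrier takes values {300, 301, 294} — violation
ETA=N: row 5 → Carrier = 290 ✓
ETA=H: row 6 → Carrier = 302 ✓
ETA=G: row 7 → Carrier = 289 ✓
The only ETA value with inconsistent Carrier is ETA=L.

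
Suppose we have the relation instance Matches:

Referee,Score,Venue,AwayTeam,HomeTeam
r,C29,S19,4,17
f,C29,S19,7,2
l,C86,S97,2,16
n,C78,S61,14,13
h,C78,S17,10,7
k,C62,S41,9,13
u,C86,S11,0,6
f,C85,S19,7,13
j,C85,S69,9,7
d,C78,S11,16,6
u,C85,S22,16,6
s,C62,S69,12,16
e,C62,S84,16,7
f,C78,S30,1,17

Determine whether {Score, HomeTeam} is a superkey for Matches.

Yes

All 14 rows have distinct {Score, HomeTeam} values, so {Score, HomeTeam} → (all attributes) holds and {Score, HomeTeam} is a superkey.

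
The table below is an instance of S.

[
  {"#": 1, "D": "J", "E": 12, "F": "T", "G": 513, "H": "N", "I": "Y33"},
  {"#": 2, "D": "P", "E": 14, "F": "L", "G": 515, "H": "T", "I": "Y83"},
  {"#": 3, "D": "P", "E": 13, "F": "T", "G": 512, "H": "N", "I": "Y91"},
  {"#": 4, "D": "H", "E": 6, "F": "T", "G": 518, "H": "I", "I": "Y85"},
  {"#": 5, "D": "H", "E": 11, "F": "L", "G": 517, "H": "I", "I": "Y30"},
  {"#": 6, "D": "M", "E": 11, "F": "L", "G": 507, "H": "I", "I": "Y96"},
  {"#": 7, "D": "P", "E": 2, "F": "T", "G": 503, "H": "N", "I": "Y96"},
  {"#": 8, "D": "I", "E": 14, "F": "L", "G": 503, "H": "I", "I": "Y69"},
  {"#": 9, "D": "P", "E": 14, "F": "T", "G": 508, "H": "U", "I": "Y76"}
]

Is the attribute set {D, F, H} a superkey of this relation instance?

No

Rows 3 and 7 have the same {D, F, H} value (D=P, F=T, H=N) but are distinct tuples, so {D, F, H} does not determine every attribute — not a superkey.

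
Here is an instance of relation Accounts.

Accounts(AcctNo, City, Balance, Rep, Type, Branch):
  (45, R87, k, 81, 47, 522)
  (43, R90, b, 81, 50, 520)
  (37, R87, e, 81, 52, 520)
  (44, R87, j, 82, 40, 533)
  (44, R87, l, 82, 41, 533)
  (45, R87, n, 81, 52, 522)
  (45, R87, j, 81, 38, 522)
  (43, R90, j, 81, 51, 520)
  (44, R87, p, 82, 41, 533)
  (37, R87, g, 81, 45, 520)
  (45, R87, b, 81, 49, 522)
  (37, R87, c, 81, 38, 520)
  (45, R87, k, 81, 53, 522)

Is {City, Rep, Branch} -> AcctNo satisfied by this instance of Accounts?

(City=R87, Rep=81, Branch=522): 5 rows → AcctNo = 45, 45, 45, 45, 45 ✓
(City=R90, Rep=81, Branch=520): 2 rows → AcctNo = 43, 43 ✓
(City=R87, Rep=81, Branch=520): 3 rows → AcctNo = 37, 37, 37 ✓
(City=R87, Rep=82, Branch=533): 3 rows → AcctNo = 44, 44, 44 ✓
Every {City, Rep, Branch} value is associated with a single AcctNo value, so {City, Rep, Branch} -> AcctNo holds.

Yes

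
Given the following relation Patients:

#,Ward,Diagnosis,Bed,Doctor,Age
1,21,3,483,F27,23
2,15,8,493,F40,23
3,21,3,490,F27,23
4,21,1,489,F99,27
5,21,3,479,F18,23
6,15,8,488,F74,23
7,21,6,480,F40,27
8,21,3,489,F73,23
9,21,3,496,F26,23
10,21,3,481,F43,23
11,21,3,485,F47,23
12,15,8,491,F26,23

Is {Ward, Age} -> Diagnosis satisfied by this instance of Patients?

No

(Ward=21, Age=23): rows 1, 3, 5, 8, 9, 10, 11 → Diagnosis = 3, 3, 3, 3, 3, 3, 3 ✓
(Ward=15, Age=23): rows 2, 6, 12 → Diagnosis = 8, 8, 8 ✓
(Ward=21, Age=27): rows 4, 7 → Diagnosis takes values {1, 6} — violation
Two rows agree on {Ward, Age} but differ on Diagnosis, so {Ward, Age} -> Diagnosis does not hold.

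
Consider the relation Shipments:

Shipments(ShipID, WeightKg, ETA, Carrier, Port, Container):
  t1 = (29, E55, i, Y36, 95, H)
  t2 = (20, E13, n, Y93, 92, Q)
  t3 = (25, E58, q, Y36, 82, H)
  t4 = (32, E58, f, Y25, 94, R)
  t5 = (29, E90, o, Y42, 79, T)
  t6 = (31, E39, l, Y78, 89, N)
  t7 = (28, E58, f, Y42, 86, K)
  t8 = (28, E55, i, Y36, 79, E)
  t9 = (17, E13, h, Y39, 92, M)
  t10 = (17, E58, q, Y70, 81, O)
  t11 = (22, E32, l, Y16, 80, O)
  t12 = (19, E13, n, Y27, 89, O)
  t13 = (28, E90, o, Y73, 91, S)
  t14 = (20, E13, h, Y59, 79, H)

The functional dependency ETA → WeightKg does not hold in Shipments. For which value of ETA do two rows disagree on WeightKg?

ETA=i: rows 1, 8 → WeightKg = E55, E55 ✓
ETA=n: rows 2, 12 → WeightKg = E13, E13 ✓
ETA=q: rows 3, 10 → WeightKg = E58, E58 ✓
ETA=f: rows 4, 7 → WeightKg = E58, E58 ✓
ETA=o: rows 5, 13 → WeightKg = E90, E90 ✓
ETA=l: rows 6, 11 → WeightKg takes values {E39, E32} — violation
ETA=h: rows 9, 14 → WeightKg = E13, E13 ✓
The only ETA value with inconsistent WeightKg is ETA=l.

l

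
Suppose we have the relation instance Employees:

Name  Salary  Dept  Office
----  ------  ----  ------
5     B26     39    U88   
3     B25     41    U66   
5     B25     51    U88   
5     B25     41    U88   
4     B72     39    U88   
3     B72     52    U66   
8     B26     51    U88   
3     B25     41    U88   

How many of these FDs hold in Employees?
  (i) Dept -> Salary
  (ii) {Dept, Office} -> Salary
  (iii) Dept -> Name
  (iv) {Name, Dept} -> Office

(i) Dept -> Salary: Dept=39: 2 rows → Salary takes values {B26, B72} — violation; Dept=51: 2 rows → Salary takes values {B25, B26} — violation — fails.
(ii) {Dept, Office} -> Salary: (Dept=39, Office=U88): 2 rows → Salary takes values {B26, B72} — violation; (Dept=51, Office=U88): 2 rows → Salary takes values {B25, B26} — violation — fails.
(iii) Dept -> Name: Dept=39: 2 rows → Name takes values {5, 4} — violation; Dept=41: 3 rows → Name takes values {3, 5} — violation; Dept=51: 2 rows → Name takes values {5, 8} — violation — fails.
(iv) {Name, Dept} -> Office: (Name=3, Dept=41): 2 rows → Office takes values {U66, U88} — violation — fails.
None of the 4 dependencies hold.

0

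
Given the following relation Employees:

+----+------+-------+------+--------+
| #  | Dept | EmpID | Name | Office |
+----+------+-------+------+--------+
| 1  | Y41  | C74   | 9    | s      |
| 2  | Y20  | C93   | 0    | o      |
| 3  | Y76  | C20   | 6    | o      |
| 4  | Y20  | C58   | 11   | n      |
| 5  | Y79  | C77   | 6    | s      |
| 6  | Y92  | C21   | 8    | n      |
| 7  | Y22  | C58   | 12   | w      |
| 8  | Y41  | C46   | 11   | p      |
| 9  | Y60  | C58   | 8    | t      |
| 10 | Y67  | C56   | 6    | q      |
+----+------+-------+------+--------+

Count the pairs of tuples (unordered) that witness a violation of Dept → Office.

2

Dept=Y41: violating pairs (1,8) — 1 pair.
Dept=Y20: violating pairs (2,4) — 1 pair.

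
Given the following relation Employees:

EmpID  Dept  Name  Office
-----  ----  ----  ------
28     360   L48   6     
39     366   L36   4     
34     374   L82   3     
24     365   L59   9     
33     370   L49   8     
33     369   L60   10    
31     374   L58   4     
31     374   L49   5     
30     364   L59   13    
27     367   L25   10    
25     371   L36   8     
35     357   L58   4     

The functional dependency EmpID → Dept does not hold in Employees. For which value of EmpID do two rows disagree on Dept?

33

EmpID=28: 1 row → Dept = 360 ✓
EmpID=39: 1 row → Dept = 366 ✓
EmpID=34: 1 row → Dept = 374 ✓
EmpID=24: 1 row → Dept = 365 ✓
EmpID=33: 2 rows → Dept takes values {370, 369} — violation
EmpID=31: 2 rows → Dept = 374, 374 ✓
EmpID=30: 1 row → Dept = 364 ✓
EmpID=27: 1 row → Dept = 367 ✓
EmpID=25: 1 row → Dept = 371 ✓
EmpID=35: 1 row → Dept = 357 ✓
The only EmpID value with inconsistent Dept is EmpID=33.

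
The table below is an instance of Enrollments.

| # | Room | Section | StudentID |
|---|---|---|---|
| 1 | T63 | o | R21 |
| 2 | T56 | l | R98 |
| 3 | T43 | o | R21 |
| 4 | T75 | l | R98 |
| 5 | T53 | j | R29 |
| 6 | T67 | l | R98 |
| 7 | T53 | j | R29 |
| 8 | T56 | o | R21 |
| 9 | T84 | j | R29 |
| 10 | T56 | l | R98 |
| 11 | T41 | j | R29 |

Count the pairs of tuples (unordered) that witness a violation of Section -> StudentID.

Section=o: all 3 rows agree on StudentID — 0 pairs.
Section=l: all 4 rows agree on StudentID — 0 pairs.
Section=j: all 4 rows agree on StudentID — 0 pairs.

0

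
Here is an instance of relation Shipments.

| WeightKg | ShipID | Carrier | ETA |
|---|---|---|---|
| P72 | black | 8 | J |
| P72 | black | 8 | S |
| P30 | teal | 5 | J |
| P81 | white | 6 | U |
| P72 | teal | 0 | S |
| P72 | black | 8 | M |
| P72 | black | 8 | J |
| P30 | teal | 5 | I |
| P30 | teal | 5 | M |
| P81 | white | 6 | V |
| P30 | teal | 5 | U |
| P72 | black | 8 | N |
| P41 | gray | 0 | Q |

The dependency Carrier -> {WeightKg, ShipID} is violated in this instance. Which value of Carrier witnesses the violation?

0

Carrier=8: 5 rows → {WeightKg,ShipID} = (P72, black), (P72, black), (P72, black), (P72, black), (P72, black) ✓
Carrier=5: 4 rows → {WeightKg,ShipID} = (P30, teal), (P30, teal), (P30, teal), (P30, teal) ✓
Carrier=6: 2 rows → {WeightKg,ShipID} = (P81, white), (P81, white) ✓
Carrier=0: 2 rows → {WeightKg,ShipID} takes values {(P72, teal), (P41, gray)} — violation
The only Carrier value with inconsistent RHS is Carrier=0.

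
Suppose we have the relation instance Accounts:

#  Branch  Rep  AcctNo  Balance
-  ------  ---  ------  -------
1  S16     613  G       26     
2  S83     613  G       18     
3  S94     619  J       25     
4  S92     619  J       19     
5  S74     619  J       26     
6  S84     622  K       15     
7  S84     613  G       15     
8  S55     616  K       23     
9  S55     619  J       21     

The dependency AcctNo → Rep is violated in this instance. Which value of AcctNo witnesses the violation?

K

AcctNo=G: rows 1, 2, 7 → Rep = 613, 613, 613 ✓
AcctNo=J: rows 3, 4, 5, 9 → Rep = 619, 619, 619, 619 ✓
AcctNo=K: rows 6, 8 → Rep takes values {622, 616} — violation
The only AcctNo value with inconsistent Rep is AcctNo=K.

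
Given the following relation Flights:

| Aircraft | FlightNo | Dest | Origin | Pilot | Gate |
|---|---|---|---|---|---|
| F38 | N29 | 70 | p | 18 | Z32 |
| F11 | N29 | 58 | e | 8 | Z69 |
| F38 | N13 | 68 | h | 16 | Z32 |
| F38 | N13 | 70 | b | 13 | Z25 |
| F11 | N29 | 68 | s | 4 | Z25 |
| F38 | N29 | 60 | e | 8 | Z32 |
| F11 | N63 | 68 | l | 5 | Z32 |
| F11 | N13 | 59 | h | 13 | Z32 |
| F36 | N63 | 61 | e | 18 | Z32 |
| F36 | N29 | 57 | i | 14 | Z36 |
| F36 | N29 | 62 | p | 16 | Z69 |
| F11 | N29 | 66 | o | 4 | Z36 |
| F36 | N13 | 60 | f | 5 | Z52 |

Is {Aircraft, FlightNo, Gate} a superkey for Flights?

Two distinct rows share (Aircraft=F38, FlightNo=N29, Gate=Z32), so {Aircraft, FlightNo, Gate} does not determine every attribute — not a superkey.

No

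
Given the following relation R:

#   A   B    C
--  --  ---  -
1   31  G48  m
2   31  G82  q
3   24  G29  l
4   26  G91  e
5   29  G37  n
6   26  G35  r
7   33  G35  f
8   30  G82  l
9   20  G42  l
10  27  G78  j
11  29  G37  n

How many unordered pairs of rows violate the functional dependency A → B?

A=31: violating pairs (1,2) — 1 pair.
A=26: violating pairs (4,6) — 1 pair.
A=29: all 2 rows agree on B — 0 pairs.

2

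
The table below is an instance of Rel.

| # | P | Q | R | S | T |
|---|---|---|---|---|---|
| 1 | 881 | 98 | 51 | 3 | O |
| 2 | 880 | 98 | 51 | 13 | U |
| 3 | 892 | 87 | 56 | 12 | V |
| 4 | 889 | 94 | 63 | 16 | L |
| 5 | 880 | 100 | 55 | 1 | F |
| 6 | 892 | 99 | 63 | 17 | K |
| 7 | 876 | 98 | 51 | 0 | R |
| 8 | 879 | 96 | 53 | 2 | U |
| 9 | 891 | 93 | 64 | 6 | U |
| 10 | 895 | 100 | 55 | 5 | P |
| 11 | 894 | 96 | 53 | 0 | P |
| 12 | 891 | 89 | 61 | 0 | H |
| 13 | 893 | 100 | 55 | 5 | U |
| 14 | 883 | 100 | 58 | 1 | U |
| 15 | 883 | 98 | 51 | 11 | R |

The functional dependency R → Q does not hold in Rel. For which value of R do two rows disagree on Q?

R=51: rows 1, 2, 7, 15 → Q = 98, 98, 98, 98 ✓
R=56: row 3 → Q = 87 ✓
R=63: rows 4, 6 → Q takes values {94, 99} — violation
R=55: rows 5, 10, 13 → Q = 100, 100, 100 ✓
R=53: rows 8, 11 → Q = 96, 96 ✓
R=64: row 9 → Q = 93 ✓
R=61: row 12 → Q = 89 ✓
R=58: row 14 → Q = 100 ✓
The only R value with inconsistent Q is R=63.

63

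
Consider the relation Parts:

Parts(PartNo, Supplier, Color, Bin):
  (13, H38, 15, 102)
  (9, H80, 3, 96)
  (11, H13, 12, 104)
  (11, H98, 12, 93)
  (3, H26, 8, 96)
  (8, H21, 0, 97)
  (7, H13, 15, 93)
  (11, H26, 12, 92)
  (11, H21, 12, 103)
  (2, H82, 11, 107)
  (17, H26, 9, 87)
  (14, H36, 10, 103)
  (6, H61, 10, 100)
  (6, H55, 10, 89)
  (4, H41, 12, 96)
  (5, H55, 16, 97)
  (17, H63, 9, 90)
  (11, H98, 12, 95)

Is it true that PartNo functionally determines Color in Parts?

PartNo=13: 1 row → Color = 15 ✓
PartNo=9: 1 row → Color = 3 ✓
PartNo=11: 5 rows → Color = 12, 12, 12, 12, 12 ✓
PartNo=3: 1 row → Color = 8 ✓
PartNo=8: 1 row → Color = 0 ✓
PartNo=7: 1 row → Color = 15 ✓
PartNo=2: 1 row → Color = 11 ✓
PartNo=17: 2 rows → Color = 9, 9 ✓
PartNo=14: 1 row → Color = 10 ✓
PartNo=6: 2 rows → Color = 10, 10 ✓
PartNo=4: 1 row → Color = 12 ✓
PartNo=5: 1 row → Color = 16 ✓
Every PartNo value is associated with a single Color value, so PartNo → Color holds.

Yes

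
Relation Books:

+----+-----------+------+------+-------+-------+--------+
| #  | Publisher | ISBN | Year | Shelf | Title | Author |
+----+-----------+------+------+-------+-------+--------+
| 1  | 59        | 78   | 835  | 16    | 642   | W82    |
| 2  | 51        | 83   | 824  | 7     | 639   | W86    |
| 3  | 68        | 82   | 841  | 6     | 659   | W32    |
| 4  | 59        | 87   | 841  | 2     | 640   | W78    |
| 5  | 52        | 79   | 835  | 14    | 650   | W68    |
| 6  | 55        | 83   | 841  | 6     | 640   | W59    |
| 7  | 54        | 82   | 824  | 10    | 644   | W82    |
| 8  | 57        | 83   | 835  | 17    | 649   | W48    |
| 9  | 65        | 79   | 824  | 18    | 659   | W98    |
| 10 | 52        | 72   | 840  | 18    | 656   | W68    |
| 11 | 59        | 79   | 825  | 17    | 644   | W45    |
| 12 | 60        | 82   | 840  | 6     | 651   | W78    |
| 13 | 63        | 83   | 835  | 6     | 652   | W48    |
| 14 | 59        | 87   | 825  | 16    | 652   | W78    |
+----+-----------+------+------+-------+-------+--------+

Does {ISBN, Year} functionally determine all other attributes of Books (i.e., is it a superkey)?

Rows 8 and 13 have the same {ISBN, Year} value (ISBN=83, Year=835) but are distinct tuples, so {ISBN, Year} does not determine every attribute — not a superkey.

No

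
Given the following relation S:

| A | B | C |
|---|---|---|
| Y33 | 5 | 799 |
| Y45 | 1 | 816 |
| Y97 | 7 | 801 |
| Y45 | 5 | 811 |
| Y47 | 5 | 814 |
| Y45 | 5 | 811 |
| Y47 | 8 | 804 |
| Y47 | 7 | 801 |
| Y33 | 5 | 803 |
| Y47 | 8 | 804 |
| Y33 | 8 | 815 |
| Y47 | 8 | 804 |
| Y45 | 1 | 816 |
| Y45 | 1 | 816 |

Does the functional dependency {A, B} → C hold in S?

No

(A=Y33, B=5): 2 rows → C takes values {799, 803} — violation
(A=Y45, B=1): 3 rows → C = 816, 816, 816 ✓
(A=Y97, B=7): 1 row → C = 801 ✓
(A=Y45, B=5): 2 rows → C = 811, 811 ✓
(A=Y47, B=5): 1 row → C = 814 ✓
(A=Y47, B=8): 3 rows → C = 804, 804, 804 ✓
(A=Y47, B=7): 1 row → C = 801 ✓
(A=Y33, B=8): 1 row → C = 815 ✓
Two rows agree on {A, B} but differ on C, so {A, B} → C does not hold.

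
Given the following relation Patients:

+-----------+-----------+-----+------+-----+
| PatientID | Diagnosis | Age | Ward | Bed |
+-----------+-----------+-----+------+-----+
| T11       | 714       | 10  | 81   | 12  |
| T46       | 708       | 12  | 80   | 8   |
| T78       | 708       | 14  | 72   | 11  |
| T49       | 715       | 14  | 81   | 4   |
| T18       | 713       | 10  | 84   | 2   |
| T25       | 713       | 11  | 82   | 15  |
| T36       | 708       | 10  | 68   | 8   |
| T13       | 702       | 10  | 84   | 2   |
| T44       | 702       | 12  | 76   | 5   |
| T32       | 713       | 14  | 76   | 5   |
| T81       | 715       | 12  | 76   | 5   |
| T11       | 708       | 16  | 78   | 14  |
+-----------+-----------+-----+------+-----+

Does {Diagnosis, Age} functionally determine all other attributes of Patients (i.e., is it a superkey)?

Yes

All 12 rows have distinct {Diagnosis, Age} values, so {Diagnosis, Age} → (all attributes) holds and {Diagnosis, Age} is a superkey.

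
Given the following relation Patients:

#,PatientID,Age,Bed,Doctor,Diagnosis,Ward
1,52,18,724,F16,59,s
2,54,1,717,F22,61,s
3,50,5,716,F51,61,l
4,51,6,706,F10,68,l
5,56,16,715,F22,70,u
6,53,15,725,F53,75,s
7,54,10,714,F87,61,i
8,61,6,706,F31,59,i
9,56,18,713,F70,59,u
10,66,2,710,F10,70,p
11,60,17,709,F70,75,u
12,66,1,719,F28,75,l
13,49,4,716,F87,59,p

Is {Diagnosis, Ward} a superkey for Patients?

Yes

All 13 rows have distinct {Diagnosis, Ward} values, so {Diagnosis, Ward} → (all attributes) holds and {Diagnosis, Ward} is a superkey.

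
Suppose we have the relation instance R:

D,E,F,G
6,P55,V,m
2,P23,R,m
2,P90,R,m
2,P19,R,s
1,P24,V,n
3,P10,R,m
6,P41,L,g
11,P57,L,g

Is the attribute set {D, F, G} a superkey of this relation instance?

Two distinct rows share (D=2, F=R, G=m), so {D, F, G} does not determine every attribute — not a superkey.

No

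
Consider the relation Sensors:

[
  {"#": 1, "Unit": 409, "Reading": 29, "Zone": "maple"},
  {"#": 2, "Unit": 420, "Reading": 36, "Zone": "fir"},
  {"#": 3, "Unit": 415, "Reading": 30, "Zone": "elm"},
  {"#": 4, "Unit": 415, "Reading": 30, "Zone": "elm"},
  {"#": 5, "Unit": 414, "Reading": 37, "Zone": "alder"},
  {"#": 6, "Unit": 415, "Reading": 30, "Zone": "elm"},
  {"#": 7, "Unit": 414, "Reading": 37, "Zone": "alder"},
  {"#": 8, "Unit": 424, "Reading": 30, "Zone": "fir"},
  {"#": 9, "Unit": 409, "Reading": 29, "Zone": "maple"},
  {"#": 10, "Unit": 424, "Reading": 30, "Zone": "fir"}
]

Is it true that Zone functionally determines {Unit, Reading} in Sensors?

No

Zone=maple: rows 1, 9 → {Unit,Reading} = (409, 29), (409, 29) ✓
Zone=fir: rows 2, 8, 10 → {Unit,Reading} takes values {(420, 36), (424, 30)} — violation
Zone=elm: rows 3, 4, 6 → {Unit,Reading} = (415, 30), (415, 30), (415, 30) ✓
Zone=alder: rows 5, 7 → {Unit,Reading} = (414, 37), (414, 37) ✓
Two rows agree on Zone but differ on {Unit, Reading}, so Zone → {Unit, Reading} does not hold.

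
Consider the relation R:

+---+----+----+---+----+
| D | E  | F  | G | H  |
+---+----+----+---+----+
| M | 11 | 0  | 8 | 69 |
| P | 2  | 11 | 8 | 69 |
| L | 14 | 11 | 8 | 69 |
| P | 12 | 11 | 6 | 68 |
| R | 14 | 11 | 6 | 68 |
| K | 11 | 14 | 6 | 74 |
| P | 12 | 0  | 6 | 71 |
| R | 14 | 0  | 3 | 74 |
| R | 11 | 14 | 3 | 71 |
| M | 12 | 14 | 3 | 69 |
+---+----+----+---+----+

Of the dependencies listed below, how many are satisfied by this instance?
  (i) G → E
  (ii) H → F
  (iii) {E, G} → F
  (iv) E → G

(i) G → E: G=8: 3 rows → E takes values {11, 2, 14} — violation; G=6: 4 rows → E takes values {12, 14, 11} — violation; G=3: 3 rows → E takes values {14, 11, 12} — violation — fails.
(ii) H → F: H=69: 4 rows → F takes values {0, 11, 14} — violation; H=74: 2 rows → F takes values {14, 0} — violation; H=71: 2 rows → F takes values {0, 14} — violation — fails.
(iii) {E, G} → F: (E=12, G=6): 2 rows → F takes values {11, 0} — violation — fails.
(iv) E → G: E=11: 3 rows → G takes values {8, 6, 3} — violation; E=14: 3 rows → G takes values {8, 6, 3} — violation; E=12: 3 rows → G takes values {6, 3} — violation — fails.
None of the 4 dependencies hold.

0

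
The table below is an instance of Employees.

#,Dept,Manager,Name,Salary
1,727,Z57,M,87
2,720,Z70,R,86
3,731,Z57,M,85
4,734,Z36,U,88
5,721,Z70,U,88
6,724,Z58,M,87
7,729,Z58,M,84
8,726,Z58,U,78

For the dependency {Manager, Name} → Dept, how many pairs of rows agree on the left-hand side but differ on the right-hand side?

2

(Manager=Z57, Name=M): violating pairs (1,3) — 1 pair.
(Manager=Z58, Name=M): violating pairs (6,7) — 1 pair.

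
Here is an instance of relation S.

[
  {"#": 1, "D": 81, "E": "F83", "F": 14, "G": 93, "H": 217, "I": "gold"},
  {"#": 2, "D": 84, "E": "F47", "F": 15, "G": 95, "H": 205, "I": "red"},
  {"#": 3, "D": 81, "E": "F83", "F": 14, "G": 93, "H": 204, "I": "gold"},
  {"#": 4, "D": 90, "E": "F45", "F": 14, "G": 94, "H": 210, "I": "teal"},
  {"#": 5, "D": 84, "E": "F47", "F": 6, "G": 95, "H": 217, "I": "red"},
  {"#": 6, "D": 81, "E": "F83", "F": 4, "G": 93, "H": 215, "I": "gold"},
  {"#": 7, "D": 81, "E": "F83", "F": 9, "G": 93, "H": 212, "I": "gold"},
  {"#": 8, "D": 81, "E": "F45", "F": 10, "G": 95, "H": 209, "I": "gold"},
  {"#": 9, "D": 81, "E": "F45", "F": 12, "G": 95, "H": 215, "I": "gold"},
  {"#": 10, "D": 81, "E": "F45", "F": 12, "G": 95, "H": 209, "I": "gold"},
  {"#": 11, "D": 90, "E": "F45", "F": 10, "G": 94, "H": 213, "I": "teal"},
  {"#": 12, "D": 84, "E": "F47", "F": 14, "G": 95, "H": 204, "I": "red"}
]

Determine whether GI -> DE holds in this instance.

Yes

(G=93, I=gold): rows 1, 3, 6, 7 → {D,E} = (81, F83), (81, F83), (81, F83), (81, F83) ✓
(G=95, I=red): rows 2, 5, 12 → {D,E} = (84, F47), (84, F47), (84, F47) ✓
(G=94, I=teal): rows 4, 11 → {D,E} = (90, F45), (90, F45) ✓
(G=95, I=gold): rows 8, 9, 10 → {D,E} = (81, F45), (81, F45), (81, F45) ✓
Every GI value is associated with a single DE value, so GI -> DE holds.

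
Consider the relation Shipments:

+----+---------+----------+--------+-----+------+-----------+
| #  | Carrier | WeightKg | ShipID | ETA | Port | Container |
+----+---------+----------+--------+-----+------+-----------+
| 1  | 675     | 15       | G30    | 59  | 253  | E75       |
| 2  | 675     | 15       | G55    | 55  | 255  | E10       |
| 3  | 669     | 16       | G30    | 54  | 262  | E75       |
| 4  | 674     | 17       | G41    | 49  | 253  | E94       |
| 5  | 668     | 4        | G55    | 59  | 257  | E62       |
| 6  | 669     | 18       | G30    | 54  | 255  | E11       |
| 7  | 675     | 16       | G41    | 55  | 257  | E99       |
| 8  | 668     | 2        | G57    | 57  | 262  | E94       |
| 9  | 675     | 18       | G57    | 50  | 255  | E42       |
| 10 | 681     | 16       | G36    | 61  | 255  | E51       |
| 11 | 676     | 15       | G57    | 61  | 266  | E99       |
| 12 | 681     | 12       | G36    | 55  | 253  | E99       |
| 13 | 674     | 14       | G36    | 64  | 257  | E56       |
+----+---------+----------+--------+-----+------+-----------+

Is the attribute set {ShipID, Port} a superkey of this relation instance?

All 13 rows have distinct {ShipID, Port} values, so {ShipID, Port} → (all attributes) holds and {ShipID, Port} is a superkey.

Yes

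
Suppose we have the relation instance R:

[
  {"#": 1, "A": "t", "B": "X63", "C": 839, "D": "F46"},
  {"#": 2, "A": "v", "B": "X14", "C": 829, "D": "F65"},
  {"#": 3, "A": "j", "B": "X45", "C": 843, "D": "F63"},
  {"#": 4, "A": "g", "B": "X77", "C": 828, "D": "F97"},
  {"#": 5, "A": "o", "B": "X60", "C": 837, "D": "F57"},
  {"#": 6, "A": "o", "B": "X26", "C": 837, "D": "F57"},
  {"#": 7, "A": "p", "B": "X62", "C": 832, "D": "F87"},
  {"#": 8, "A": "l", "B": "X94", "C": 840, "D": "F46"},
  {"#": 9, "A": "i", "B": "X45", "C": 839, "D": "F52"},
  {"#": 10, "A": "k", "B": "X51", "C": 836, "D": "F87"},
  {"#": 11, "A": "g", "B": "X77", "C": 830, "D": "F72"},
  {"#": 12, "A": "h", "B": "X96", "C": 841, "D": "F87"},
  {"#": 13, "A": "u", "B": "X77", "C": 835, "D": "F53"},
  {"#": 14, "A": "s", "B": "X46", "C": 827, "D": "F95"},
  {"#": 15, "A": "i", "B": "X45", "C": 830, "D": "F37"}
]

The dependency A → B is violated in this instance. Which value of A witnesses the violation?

o

A=t: row 1 → B = X63 ✓
A=v: row 2 → B = X14 ✓
A=j: row 3 → B = X45 ✓
A=g: rows 4, 11 → B = X77, X77 ✓
A=o: rows 5, 6 → B takes values {X60, X26} — violation
A=p: row 7 → B = X62 ✓
A=l: row 8 → B = X94 ✓
A=i: rows 9, 15 → B = X45, X45 ✓
A=k: row 10 → B = X51 ✓
A=h: row 12 → B = X96 ✓
A=u: row 13 → B = X77 ✓
A=s: row 14 → B = X46 ✓
The only A value with inconsistent B is A=o.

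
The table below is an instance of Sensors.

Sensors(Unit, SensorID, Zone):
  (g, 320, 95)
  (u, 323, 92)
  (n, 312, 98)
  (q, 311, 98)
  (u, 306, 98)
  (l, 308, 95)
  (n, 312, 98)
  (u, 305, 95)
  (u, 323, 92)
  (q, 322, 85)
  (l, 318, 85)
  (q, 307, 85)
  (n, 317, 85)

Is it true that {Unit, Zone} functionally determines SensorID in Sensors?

(Unit=g, Zone=95): 1 row → SensorID = 320 ✓
(Unit=u, Zone=92): 2 rows → SensorID = 323, 323 ✓
(Unit=n, Zone=98): 2 rows → SensorID = 312, 312 ✓
(Unit=q, Zone=98): 1 row → SensorID = 311 ✓
(Unit=u, Zone=98): 1 row → SensorID = 306 ✓
(Unit=l, Zone=95): 1 row → SensorID = 308 ✓
(Unit=u, Zone=95): 1 row → SensorID = 305 ✓
(Unit=q, Zone=85): 2 rows → SensorID takes values {322, 307} — violation
(Unit=l, Zone=85): 1 row → SensorID = 318 ✓
(Unit=n, Zone=85): 1 row → SensorID = 317 ✓
Two rows agree on {Unit, Zone} but differ on SensorID, so {Unit, Zone} -> SensorID does not hold.

No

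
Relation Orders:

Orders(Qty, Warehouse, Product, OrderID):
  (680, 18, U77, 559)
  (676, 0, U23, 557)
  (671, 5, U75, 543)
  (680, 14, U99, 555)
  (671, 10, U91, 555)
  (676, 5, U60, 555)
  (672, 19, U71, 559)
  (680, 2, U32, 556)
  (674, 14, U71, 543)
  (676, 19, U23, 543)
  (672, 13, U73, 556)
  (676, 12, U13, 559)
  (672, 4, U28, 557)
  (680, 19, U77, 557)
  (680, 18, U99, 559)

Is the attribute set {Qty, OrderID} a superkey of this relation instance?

Two distinct rows share (Qty=680, OrderID=559), so {Qty, OrderID} does not determine every attribute — not a superkey.

No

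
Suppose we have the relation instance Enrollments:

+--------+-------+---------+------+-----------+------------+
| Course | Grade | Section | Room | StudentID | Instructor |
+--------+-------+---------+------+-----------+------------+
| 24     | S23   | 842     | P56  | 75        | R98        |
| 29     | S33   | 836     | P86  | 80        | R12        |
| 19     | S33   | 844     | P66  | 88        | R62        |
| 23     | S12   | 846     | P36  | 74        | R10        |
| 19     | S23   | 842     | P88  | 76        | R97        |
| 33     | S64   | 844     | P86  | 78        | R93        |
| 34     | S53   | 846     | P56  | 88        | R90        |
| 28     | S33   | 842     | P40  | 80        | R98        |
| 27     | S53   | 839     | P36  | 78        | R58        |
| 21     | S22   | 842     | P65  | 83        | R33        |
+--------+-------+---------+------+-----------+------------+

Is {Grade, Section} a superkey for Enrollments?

Two distinct rows share (Grade=S23, Section=842), so {Grade, Section} does not determine every attribute — not a superkey.

No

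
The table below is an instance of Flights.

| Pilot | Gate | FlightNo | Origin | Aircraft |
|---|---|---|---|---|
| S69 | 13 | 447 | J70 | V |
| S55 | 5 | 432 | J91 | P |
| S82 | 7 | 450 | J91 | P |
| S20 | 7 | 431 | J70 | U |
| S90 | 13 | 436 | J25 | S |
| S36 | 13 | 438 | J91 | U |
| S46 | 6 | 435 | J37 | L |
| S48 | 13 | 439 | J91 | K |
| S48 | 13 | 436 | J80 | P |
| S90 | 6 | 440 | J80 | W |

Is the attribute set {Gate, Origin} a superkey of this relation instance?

No

Two distinct rows share (Gate=13, Origin=J91), so {Gate, Origin} does not determine every attribute — not a superkey.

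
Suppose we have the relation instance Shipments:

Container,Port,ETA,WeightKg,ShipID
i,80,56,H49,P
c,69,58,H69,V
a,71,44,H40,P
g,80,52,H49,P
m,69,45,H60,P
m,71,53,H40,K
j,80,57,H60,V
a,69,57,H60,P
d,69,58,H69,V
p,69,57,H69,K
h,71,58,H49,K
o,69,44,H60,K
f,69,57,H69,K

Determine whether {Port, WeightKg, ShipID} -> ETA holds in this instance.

(Port=80, WeightKg=H49, ShipID=P): 2 rows → ETA takes values {56, 52} — violation
(Port=69, WeightKg=H69, ShipID=V): 2 rows → ETA = 58, 58 ✓
(Port=71, WeightKg=H40, ShipID=P): 1 row → ETA = 44 ✓
(Port=69, WeightKg=H60, ShipID=P): 2 rows → ETA takes values {45, 57} — violation
(Port=71, WeightKg=H40, ShipID=K): 1 row → ETA = 53 ✓
(Port=80, WeightKg=H60, ShipID=V): 1 row → ETA = 57 ✓
(Port=69, WeightKg=H69, ShipID=K): 2 rows → ETA = 57, 57 ✓
(Port=71, WeightKg=H49, ShipID=K): 1 row → ETA = 58 ✓
(Port=69, WeightKg=H60, ShipID=K): 1 row → ETA = 44 ✓
Two rows agree on {Port, WeightKg, ShipID} but differ on ETA, so {Port, WeightKg, ShipID} -> ETA does not hold.

No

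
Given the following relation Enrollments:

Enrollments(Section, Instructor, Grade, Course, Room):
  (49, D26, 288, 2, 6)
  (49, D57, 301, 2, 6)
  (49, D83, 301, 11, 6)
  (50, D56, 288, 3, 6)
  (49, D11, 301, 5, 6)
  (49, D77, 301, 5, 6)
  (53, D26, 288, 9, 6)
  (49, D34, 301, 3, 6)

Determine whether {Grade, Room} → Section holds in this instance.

No

(Grade=288, Room=6): 3 rows → Section takes values {49, 50, 53} — violation
(Grade=301, Room=6): 5 rows → Section = 49, 49, 49, 49, 49 ✓
Two rows agree on {Grade, Room} but differ on Section, so {Grade, Room} → Section does not hold.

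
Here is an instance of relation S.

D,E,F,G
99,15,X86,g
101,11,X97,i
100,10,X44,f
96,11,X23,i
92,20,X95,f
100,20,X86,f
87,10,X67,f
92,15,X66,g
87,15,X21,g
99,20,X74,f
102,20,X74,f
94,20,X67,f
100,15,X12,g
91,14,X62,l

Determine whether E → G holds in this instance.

Yes

E=15: 4 rows → G = g, g, g, g ✓
E=11: 2 rows → G = i, i ✓
E=10: 2 rows → G = f, f ✓
E=20: 5 rows → G = f, f, f, f, f ✓
E=14: 1 row → G = l ✓
Every E value is associated with a single G value, so E → G holds.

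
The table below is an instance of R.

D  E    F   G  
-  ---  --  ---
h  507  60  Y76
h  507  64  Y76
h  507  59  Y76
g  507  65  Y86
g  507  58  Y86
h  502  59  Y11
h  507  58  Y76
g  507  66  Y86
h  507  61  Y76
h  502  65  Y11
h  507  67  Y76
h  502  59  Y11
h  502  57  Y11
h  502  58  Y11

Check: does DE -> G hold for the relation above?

(D=h, E=507): 6 rows → G = Y76, Y76, Y76, Y76, Y76, Y76 ✓
(D=g, E=507): 3 rows → G = Y86, Y86, Y86 ✓
(D=h, E=502): 5 rows → G = Y11, Y11, Y11, Y11, Y11 ✓
Every DE value is associated with a single G value, so DE -> G holds.

Yes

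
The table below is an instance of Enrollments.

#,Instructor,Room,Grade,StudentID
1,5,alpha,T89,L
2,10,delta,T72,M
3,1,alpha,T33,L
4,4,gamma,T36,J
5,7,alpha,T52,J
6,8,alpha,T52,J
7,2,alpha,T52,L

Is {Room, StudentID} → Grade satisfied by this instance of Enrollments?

No

(Room=alpha, StudentID=L): rows 1, 3, 7 → Grade takes values {T89, T33, T52} — violation
(Room=delta, StudentID=M): row 2 → Grade = T72 ✓
(Room=gamma, StudentID=J): row 4 → Grade = T36 ✓
(Room=alpha, StudentID=J): rows 5, 6 → Grade = T52, T52 ✓
Two rows agree on {Room, StudentID} but differ on Grade, so {Room, StudentID} → Grade does not hold.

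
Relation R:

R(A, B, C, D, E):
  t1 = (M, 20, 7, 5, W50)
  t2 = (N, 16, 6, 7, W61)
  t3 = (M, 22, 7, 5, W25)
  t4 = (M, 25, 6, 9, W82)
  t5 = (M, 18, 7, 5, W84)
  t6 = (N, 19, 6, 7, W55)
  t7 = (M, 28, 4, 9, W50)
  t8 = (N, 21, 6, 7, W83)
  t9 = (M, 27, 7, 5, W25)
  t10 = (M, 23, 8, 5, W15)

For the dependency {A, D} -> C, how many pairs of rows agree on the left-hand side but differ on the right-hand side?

(A=M, D=5): violating pairs (1,10), (3,10), (5,10), (9,10) — 4 pairs.
(A=N, D=7): all 3 rows agree on C — 0 pairs.
(A=M, D=9): violating pairs (4,7) — 1 pair.

5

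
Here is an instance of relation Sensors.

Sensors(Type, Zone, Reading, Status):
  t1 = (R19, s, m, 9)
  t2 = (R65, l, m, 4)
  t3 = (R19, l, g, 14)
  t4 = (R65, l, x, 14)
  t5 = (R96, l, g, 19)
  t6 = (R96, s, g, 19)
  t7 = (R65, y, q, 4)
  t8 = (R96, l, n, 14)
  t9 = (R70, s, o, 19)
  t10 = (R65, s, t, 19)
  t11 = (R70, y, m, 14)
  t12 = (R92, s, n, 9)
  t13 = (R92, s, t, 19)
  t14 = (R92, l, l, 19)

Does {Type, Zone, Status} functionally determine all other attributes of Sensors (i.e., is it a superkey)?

Yes

All 14 rows have distinct {Type, Zone, Status} values, so {Type, Zone, Status} → (all attributes) holds and {Type, Zone, Status} is a superkey.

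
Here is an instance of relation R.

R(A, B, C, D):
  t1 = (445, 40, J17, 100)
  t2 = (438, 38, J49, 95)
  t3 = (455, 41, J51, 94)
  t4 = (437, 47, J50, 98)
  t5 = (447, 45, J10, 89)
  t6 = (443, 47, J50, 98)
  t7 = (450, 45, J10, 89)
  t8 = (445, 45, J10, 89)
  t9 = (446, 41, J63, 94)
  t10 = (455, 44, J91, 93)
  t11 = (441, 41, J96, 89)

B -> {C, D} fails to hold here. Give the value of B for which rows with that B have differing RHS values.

B=40: row 1 → {C,D} = (J17, 100) ✓
B=38: row 2 → {C,D} = (J49, 95) ✓
B=41: rows 3, 9, 11 → {C,D} takes values {(J51, 94), (J63, 94), (J96, 89)} — violation
B=47: rows 4, 6 → {C,D} = (J50, 98), (J50, 98) ✓
B=45: rows 5, 7, 8 → {C,D} = (J10, 89), (J10, 89), (J10, 89) ✓
B=44: row 10 → {C,D} = (J91, 93) ✓
The only B value with inconsistent RHS is B=41.

41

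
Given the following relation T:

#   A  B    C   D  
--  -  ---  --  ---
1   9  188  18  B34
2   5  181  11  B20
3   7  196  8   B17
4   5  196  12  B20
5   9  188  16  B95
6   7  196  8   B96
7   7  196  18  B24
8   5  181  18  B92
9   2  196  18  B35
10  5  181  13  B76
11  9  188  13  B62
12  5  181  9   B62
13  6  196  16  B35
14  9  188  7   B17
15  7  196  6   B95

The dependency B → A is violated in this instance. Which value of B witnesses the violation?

B=188: rows 1, 5, 11, 14 → A = 9, 9, 9, 9 ✓
B=181: rows 2, 8, 10, 12 → A = 5, 5, 5, 5 ✓
B=196: rows 3, 4, 6, 7, 9, 13, 15 → A takes values {7, 5, 2, 6} — violation
The only B value with inconsistent A is B=196.

196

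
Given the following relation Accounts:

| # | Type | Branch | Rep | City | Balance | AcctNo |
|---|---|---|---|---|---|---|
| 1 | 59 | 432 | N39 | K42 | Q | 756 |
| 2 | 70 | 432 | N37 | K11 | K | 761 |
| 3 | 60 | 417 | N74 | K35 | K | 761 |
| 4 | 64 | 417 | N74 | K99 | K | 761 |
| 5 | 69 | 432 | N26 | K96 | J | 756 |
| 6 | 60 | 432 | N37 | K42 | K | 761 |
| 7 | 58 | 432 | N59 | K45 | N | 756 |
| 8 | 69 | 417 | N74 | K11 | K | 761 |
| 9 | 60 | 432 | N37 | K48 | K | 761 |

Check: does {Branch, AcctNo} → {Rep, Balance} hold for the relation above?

No

(Branch=432, AcctNo=756): rows 1, 5, 7 → {Rep,Balance} takes values {(N39, Q), (N26, J), (N59, N)} — violation
(Branch=432, AcctNo=761): rows 2, 6, 9 → {Rep,Balance} = (N37, K), (N37, K), (N37, K) ✓
(Branch=417, AcctNo=761): rows 3, 4, 8 → {Rep,Balance} = (N74, K), (N74, K), (N74, K) ✓
Two rows agree on {Branch, AcctNo} but differ on {Rep, Balance}, so {Branch, AcctNo} → {Rep, Balance} does not hold.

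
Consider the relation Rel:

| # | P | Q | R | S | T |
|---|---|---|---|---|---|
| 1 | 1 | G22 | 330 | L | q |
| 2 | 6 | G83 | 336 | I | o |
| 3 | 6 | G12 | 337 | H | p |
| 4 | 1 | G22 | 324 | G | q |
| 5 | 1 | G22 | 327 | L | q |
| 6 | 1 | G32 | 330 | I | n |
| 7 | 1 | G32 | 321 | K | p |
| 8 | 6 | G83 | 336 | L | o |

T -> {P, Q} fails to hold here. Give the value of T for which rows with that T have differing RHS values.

T=q: rows 1, 4, 5 → {P,Q} = (1, G22), (1, G22), (1, G22) ✓
T=o: rows 2, 8 → {P,Q} = (6, G83), (6, G83) ✓
T=p: rows 3, 7 → {P,Q} takes values {(6, G12), (1, G32)} — violation
T=n: row 6 → {P,Q} = (1, G32) ✓
The only T value with inconsistent RHS is T=p.

p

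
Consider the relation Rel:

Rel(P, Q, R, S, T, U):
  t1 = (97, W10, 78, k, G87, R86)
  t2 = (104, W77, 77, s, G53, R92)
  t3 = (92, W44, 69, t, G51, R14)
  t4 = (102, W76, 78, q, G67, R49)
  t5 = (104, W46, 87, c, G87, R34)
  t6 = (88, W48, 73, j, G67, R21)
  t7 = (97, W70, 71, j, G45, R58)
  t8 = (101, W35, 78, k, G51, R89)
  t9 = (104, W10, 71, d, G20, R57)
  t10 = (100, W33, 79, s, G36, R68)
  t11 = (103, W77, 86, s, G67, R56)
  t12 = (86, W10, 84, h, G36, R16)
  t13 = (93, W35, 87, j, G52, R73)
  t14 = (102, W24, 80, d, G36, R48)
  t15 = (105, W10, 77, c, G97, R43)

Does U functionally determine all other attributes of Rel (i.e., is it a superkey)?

All 15 rows have distinct U values, so U → (all attributes) holds and U is a superkey.

Yes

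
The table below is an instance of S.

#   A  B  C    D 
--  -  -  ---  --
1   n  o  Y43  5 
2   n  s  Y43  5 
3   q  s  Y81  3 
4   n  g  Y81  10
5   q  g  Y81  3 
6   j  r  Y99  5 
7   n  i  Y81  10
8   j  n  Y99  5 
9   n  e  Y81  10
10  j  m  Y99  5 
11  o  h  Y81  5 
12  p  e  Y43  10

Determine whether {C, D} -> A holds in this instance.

(C=Y43, D=5): rows 1, 2 → A = n, n ✓
(C=Y81, D=3): rows 3, 5 → A = q, q ✓
(C=Y81, D=10): rows 4, 7, 9 → A = n, n, n ✓
(C=Y99, D=5): rows 6, 8, 10 → A = j, j, j ✓
(C=Y81, D=5): row 11 → A = o ✓
(C=Y43, D=10): row 12 → A = p ✓
Every {C, D} value is associated with a single A value, so {C, D} -> A holds.

Yes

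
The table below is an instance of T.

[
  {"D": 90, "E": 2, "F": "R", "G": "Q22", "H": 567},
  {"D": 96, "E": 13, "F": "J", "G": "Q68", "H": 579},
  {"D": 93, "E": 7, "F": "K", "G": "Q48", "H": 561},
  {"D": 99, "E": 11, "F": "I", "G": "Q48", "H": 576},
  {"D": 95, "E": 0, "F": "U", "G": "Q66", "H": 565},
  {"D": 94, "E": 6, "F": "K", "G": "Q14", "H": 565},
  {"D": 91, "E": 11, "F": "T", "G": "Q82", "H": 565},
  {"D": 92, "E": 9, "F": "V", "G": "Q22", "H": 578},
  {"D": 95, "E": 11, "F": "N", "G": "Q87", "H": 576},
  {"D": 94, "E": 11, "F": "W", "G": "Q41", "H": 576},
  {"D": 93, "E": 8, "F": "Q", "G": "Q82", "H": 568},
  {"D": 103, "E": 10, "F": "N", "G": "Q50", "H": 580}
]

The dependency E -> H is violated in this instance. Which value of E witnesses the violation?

E=2: 1 row → H = 567 ✓
E=13: 1 row → H = 579 ✓
E=7: 1 row → H = 561 ✓
E=11: 4 rows → H takes values {576, 565} — violation
E=0: 1 row → H = 565 ✓
E=6: 1 row → H = 565 ✓
E=9: 1 row → H = 578 ✓
E=8: 1 row → H = 568 ✓
E=10: 1 row → H = 580 ✓
The only E value with inconsistent H is E=11.

11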